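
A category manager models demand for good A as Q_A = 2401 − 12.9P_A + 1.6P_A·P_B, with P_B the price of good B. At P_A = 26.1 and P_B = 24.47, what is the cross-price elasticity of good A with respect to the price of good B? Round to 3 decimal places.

0.331

At P_A = 26.1 and P_B = 24.47: Q_A = 3086.177.
∂Q_A/∂P_B = 1.6P_A = 1.6(26.1) = 41.7600.
ε = (∂Q_A/∂P_B)(P_B/Q_A) = 41.7600 × (24.47/3086.177) ≈ 0.331.
ε > 0: substitutes.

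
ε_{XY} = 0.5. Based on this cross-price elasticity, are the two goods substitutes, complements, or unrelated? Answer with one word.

ε = 0.5 > 0, so a higher price of good Y raises demand for good X: substitutes.

substitutes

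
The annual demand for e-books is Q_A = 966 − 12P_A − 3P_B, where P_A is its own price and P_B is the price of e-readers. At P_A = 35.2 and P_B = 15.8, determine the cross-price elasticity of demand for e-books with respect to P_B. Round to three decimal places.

-0.096

At P_A = 35.2 and P_B = 15.8: Q_A = 496.2.
∂Q_A/∂P_B = -3.
ε = (∂Q_A/∂P_B)(P_B/Q_A) = -3 × (15.8/496.2) ≈ -0.096.
Since ε < 0, e-books and e-readers are complements.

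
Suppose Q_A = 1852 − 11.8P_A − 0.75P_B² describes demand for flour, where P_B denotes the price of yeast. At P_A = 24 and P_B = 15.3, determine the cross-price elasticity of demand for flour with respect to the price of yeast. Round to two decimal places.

-0.25

At P_A = 24 and P_B = 15.3: Q_A = 1393.232.
∂Q_A/∂P_B = -1.5P_B = -1.5(15.3) = -22.9500.
ε = (∂Q_A/∂P_B)(P_B/Q_A) = -22.9500 × (15.3/1393.232) ≈ -0.25.
ε < 0: complements.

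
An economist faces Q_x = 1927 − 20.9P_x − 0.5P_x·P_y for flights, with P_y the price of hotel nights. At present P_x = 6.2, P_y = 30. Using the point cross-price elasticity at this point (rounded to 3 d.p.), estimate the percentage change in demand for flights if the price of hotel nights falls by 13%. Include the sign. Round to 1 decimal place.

At P_x = 6.2, P_y = 30: Q_x = 1704.42.
∂Q_x/∂P_y = -0.5P_x = -3.1000.
ε = (∂Q_x/∂P_y)(P_y/Q_x) = -3.1000 × 30/1704.42 ≈ -0.055.
%ΔQ_x ≈ ε × %ΔP_y = -0.055 × (-13%) = 0.7%.

0.7%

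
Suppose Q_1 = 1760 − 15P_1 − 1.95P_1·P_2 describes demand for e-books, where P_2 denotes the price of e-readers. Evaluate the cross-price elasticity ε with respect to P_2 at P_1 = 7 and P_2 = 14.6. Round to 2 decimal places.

At P_1 = 7 and P_2 = 14.6: Q_1 = 1455.71.
∂Q_1/∂P_2 = -1.95P_1 = -1.95(7) = -13.6500.
ε = (∂Q_1/∂P_2)(P_2/Q_1) = -13.6500 × (14.6/1455.71) ≈ -0.14.

-0.14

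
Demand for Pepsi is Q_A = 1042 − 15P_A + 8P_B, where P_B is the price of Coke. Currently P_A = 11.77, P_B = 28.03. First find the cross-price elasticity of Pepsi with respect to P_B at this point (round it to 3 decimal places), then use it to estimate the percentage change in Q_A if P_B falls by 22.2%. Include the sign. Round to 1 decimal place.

At P_A = 11.77, P_B = 28.03: Q_A = 1089.69.
∂Q_A/∂P_B = 8.
ε = (∂Q_A/∂P_B)(P_B/Q_A) = 8.0000 × 28.03/1089.69 ≈ 0.206.
%ΔQ_A ≈ ε × %ΔP_B = 0.206 × (-22.2%) = -4.6%.

-4.6%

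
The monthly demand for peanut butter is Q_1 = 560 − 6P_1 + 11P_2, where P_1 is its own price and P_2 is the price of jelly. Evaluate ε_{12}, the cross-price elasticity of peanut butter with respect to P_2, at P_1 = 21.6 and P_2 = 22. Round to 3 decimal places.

At P_1 = 21.6 and P_2 = 22: Q_1 = 672.4.
∂Q_1/∂P_2 = 11.
ε = (∂Q_1/∂P_2)(P_2/Q_1) = 11 × (22/672.4) ≈ 0.360.

0.360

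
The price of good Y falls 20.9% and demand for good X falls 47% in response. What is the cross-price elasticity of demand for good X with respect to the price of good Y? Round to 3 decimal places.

2.249

ε = (%ΔQ of good X) / (%ΔP of good Y) = (-47%) / (-20.9%) ≈ 2.249.
Positive cross-price elasticity: substitutes.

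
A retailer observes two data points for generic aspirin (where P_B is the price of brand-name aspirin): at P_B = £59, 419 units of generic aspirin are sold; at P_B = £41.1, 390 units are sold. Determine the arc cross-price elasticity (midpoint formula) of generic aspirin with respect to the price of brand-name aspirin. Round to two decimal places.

ΔQ_A = 390 − 419 = -29; ΔP_B = 41.1 − 59 = -17.9.
Midpoints: Q̄_A = 404.5, P̄_B = 50.05.
ε = (ΔQ_A/Q̄_A)/(ΔP_B/P̄_B) = (-29/404.5)/(-17.9/50.05) ≈ 0.20.

0.20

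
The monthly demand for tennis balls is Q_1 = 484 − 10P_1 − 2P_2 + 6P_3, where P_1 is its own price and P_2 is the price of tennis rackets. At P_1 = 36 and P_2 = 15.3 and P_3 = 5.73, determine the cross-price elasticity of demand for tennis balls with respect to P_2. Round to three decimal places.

At P_1 = 36 and P_2 = 15.3 and P_3 = 5.73: Q_1 = 127.78.
∂Q_1/∂P_2 = -2.
ε = (∂Q_1/∂P_2)(P_2/Q_1) = -2 × (15.3/127.78) ≈ -0.239.

-0.239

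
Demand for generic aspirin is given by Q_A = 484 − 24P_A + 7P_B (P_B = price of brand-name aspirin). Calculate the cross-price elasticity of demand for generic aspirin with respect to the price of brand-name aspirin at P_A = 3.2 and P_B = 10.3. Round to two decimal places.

At P_A = 3.2 and P_B = 10.3: Q_A = 479.3.
∂Q_A/∂P_B = 7.
ε = (∂Q_A/∂P_B)(P_B/Q_A) = 7 × (10.3/479.3) ≈ 0.15.

0.15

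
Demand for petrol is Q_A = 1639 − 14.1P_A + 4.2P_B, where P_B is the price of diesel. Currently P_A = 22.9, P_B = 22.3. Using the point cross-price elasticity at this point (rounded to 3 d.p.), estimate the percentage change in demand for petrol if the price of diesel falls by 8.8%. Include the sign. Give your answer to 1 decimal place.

At P_A = 22.9, P_B = 22.3: Q_A = 1409.77.
∂Q_A/∂P_B = 4.2.
ε = (∂Q_A/∂P_B)(P_B/Q_A) = 4.2000 × 22.3/1409.77 ≈ 0.066.
%ΔQ_A ≈ ε × %ΔP_B = 0.066 × (-8.8%) = -0.6%.

-0.6%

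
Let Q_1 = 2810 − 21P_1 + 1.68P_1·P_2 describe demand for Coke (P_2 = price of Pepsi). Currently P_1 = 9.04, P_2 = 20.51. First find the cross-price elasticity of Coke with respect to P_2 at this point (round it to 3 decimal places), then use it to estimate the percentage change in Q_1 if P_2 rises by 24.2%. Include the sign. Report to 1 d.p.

At P_1 = 9.04, P_2 = 20.51: Q_1 = 2931.649.
∂Q_1/∂P_2 = 1.68P_1 = 15.1872.
ε = (∂Q_1/∂P_2)(P_2/Q_1) = 15.1872 × 20.51/2931.649 ≈ 0.106.
%ΔQ_1 ≈ ε × %ΔP_2 = 0.106 × (24.2%) = 2.6%.

2.6%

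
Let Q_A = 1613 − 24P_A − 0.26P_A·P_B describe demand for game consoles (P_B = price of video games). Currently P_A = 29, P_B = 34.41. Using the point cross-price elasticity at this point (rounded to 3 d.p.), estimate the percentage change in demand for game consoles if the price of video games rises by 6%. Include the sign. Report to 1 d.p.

At P_A = 29, P_B = 34.41: Q_A = 657.549.
∂Q_A/∂P_B = -0.26P_A = -7.5400.
ε = (∂Q_A/∂P_B)(P_B/Q_A) = -7.5400 × 34.41/657.549 ≈ -0.395.
%ΔQ_A ≈ ε × %ΔP_B = -0.395 × (6%) = -2.4%.

-2.4%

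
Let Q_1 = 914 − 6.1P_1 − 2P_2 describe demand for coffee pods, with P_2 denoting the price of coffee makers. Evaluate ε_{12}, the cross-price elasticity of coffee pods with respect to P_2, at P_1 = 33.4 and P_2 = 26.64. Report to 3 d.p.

At P_1 = 33.4 and P_2 = 26.64: Q_1 = 656.98.
∂Q_1/∂P_2 = -2.
ε = (∂Q_1/∂P_2)(P_2/Q_1) = -2 × (26.64/656.98) ≈ -0.081.
Since ε < 0, coffee pods and coffee makers are complements.

-0.081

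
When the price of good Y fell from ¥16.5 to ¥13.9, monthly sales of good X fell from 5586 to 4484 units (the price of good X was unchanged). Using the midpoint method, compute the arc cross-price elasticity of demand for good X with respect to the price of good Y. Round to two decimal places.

1.28

ΔQ_X = 4484 − 5586 = -1102; ΔP_Y = 13.9 − 16.5 = -2.6.
Midpoints: Q̄_X = 5035.0, P̄_Y = 15.20.
ε = (ΔQ_X/Q̄_X)/(ΔP_Y/P̄_Y) = (-1102/5035.0)/(-2.6/15.20) ≈ 1.28.
ε > 0: good X and good Y are substitutes.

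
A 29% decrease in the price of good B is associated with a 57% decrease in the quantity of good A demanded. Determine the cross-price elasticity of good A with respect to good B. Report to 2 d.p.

ε = (%ΔQ of good A) / (%ΔP of good B) = (-57%) / (-29%) ≈ 1.97.
Positive cross-price elasticity: substitutes.

1.97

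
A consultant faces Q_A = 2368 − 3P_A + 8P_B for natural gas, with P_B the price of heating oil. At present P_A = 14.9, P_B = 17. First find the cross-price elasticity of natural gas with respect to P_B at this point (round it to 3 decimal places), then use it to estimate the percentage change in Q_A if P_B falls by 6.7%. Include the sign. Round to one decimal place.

At P_A = 14.9, P_B = 17: Q_A = 2459.3.
∂Q_A/∂P_B = 8.
ε = (∂Q_A/∂P_B)(P_B/Q_A) = 8.0000 × 17/2459.3 ≈ 0.055.
%ΔQ_A ≈ ε × %ΔP_B = 0.055 × (-6.7%) = -0.4%.

-0.4%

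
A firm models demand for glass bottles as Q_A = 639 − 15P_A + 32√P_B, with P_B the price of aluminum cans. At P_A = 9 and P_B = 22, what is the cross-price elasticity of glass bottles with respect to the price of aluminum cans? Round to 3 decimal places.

0.115

At P_A = 9 and P_B = 22: Q_A = 654.093.
∂Q_A/∂P_B = 32/(2√P_B) = 32/(2√22) = 3.4112.
ε = (∂Q_A/∂P_B)(P_B/Q_A) = 3.4112 × (22/654.093) ≈ 0.115.
ε > 0: substitutes.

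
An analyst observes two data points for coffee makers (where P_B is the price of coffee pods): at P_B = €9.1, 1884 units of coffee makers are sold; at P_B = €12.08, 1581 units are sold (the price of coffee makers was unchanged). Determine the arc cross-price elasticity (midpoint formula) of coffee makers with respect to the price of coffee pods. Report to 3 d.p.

ΔQ_A = 1581 − 1884 = -303; ΔP_B = 12.08 − 9.1 = 2.98.
Midpoints: Q̄_A = 1732.5, P̄_B = 10.59.
ε = (ΔQ_A/Q̄_A)/(ΔP_B/P̄_B) = (-303/1732.5)/(2.98/10.59) ≈ -0.622.
ε < 0: coffee makers and coffee pods are complements.

-0.622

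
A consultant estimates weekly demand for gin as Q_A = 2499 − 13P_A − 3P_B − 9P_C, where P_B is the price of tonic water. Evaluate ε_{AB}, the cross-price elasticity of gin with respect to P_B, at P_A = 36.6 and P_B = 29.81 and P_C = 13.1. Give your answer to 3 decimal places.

-0.049

At P_A = 36.6 and P_B = 29.81 and P_C = 13.1: Q_A = 1815.87.
∂Q_A/∂P_B = -3.
ε = (∂Q_A/∂P_B)(P_B/Q_A) = -3 × (29.81/1815.87) ≈ -0.049.
Since ε < 0, gin and tonic water are complements.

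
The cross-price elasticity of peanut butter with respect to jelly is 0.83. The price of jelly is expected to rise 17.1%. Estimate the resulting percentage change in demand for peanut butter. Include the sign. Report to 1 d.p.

14.2%

%ΔQ ≈ ε × %ΔP of jelly = 0.83 × (17.1%) = 14.2%.
Demand for peanut butter rises by about 14.2%.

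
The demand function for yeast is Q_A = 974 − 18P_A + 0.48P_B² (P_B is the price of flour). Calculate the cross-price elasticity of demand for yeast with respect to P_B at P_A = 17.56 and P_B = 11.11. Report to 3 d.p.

At P_A = 17.56 and P_B = 11.11: Q_A = 717.167.
∂Q_A/∂P_B = 0.96P_B = 0.96(11.11) = 10.6656.
ε = (∂Q_A/∂P_B)(P_B/Q_A) = 10.6656 × (11.11/717.167) ≈ 0.165.
ε > 0: substitutes.

0.165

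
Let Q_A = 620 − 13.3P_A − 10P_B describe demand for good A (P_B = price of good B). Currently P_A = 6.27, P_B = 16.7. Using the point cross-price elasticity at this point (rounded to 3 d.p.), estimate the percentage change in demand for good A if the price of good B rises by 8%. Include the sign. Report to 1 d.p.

-3.6%

At P_A = 6.27, P_B = 16.7: Q_A = 369.609.
∂Q_A/∂P_B = -10.
ε = (∂Q_A/∂P_B)(P_B/Q_A) = -10.0000 × 16.7/369.609 ≈ -0.452.
%ΔQ_A ≈ ε × %ΔP_B = -0.452 × (8%) = -3.6%.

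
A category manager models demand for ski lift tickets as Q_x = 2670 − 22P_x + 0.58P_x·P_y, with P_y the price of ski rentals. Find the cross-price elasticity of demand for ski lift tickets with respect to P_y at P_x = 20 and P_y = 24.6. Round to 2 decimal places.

At P_x = 20 and P_y = 24.6: Q_x = 2515.36.
∂Q_x/∂P_y = 0.58P_x = 0.58(20) = 11.6000.
ε = (∂Q_x/∂P_y)(P_y/Q_x) = 11.6000 × (24.6/2515.36) ≈ 0.11.

0.11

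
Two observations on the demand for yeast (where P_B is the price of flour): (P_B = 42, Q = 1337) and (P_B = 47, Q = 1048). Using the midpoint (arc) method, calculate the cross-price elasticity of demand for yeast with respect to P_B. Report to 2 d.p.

-2.16

ΔQ_A = 1048 − 1337 = -289; ΔP_B = 47 − 42 = 5.
Midpoints: Q̄_A = 1192.5, P̄_B = 44.50.
ε = (ΔQ_A/Q̄_A)/(ΔP_B/P̄_B) = (-289/1192.5)/(5/44.50) ≈ -2.16.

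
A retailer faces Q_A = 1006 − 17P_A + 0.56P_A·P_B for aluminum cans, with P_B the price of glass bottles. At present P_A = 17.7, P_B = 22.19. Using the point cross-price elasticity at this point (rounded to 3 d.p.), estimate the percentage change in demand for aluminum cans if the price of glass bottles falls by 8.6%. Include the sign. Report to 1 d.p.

-2.0%

At P_A = 17.7, P_B = 22.19: Q_A = 925.047.
∂Q_A/∂P_B = 0.56P_A = 9.9120.
ε = (∂Q_A/∂P_B)(P_B/Q_A) = 9.9120 × 22.19/925.047 ≈ 0.238.
%ΔQ_A ≈ ε × %ΔP_B = 0.238 × (-8.6%) = -2.0%.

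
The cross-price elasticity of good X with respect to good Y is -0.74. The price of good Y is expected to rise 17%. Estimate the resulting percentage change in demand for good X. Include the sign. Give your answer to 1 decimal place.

-12.6%

%ΔQ ≈ ε × %ΔP of good Y = -0.74 × (17%) = -12.6%.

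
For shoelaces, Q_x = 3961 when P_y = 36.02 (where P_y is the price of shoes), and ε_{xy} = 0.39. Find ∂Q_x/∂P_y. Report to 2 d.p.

42.89

ε = (∂Q_x/∂P_y)·(P_y/Q_x) ⇒ ∂Q_x/∂P_y = ε·Q_x/P_y = 0.39 × 3961/36.02 ≈ 42.89.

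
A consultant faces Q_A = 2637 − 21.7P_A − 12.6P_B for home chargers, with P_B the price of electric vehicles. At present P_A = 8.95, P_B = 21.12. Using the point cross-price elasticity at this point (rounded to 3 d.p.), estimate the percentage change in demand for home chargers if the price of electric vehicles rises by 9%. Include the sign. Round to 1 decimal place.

-1.1%

At P_A = 8.95, P_B = 21.12: Q_A = 2176.673.
∂Q_A/∂P_B = -12.6.
ε = (∂Q_A/∂P_B)(P_B/Q_A) = -12.6000 × 21.12/2176.673 ≈ -0.122.
%ΔQ_A ≈ ε × %ΔP_B = -0.122 × (9%) = -1.1%.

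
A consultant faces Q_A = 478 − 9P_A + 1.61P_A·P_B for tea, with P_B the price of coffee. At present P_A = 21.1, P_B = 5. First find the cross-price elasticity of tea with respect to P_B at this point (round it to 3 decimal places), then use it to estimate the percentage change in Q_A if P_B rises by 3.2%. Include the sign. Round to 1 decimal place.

At P_A = 21.1, P_B = 5: Q_A = 457.955.
∂Q_A/∂P_B = 1.61P_A = 33.9710.
ε = (∂Q_A/∂P_B)(P_B/Q_A) = 33.9710 × 5/457.955 ≈ 0.371.
%ΔQ_A ≈ ε × %ΔP_B = 0.371 × (3.2%) = 1.2%.

1.2%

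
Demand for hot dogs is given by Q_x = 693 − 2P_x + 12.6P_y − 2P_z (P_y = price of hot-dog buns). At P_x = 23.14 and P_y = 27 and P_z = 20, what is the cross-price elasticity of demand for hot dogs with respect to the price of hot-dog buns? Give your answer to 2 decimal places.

0.36

At P_x = 23.14 and P_y = 27 and P_z = 20: Q_x = 946.92.
∂Q_x/∂P_y = 12.6.
ε = (∂Q_x/∂P_y)(P_y/Q_x) = 12.6 × (27/946.92) ≈ 0.36.
Since ε > 0, hot dogs and hot-dog buns are substitutes.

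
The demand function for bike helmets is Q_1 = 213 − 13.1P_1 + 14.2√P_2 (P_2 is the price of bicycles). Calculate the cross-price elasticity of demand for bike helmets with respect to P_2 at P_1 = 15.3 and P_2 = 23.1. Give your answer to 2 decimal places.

0.42

At P_1 = 15.3 and P_2 = 23.1: Q_1 = 80.819.
∂Q_1/∂P_2 = 14.2/(2√P_2) = 14.2/(2√23.1) = 1.4772.
ε = (∂Q_1/∂P_2)(P_2/Q_1) = 1.4772 × (23.1/80.819) ≈ 0.42.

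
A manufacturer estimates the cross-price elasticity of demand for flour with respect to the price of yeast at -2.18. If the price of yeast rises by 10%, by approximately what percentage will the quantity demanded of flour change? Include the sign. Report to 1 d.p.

-21.8%

%ΔQ ≈ ε × %ΔP of yeast = -2.18 × (10%) = -21.8%.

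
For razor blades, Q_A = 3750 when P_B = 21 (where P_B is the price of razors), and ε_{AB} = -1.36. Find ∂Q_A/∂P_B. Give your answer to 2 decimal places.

ε = (∂Q_A/∂P_B)·(P_B/Q_A) ⇒ ∂Q_A/∂P_B = ε·Q_A/P_B = -1.36 × 3750/21 ≈ -242.86.

-242.86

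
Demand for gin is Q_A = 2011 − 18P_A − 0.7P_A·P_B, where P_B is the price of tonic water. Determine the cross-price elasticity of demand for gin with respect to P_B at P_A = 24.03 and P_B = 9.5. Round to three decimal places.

At P_A = 24.03 and P_B = 9.5: Q_A = 1418.660.
∂Q_A/∂P_B = -0.7P_A = -0.7(24.03) = -16.8210.
ε = (∂Q_A/∂P_B)(P_B/Q_A) = -16.8210 × (9.5/1418.660) ≈ -0.113.
ε < 0: complements.

-0.113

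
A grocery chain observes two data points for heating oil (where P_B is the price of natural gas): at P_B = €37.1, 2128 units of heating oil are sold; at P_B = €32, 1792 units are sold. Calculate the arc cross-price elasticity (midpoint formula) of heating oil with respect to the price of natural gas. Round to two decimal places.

ΔQ_A = 1792 − 2128 = -336; ΔP_B = 32 − 37.1 = -5.1.
Midpoints: Q̄_A = 1960.0, P̄_B = 34.55.
ε = (ΔQ_A/Q̄_A)/(ΔP_B/P̄_B) = (-336/1960.0)/(-5.1/34.55) ≈ 1.16.

1.16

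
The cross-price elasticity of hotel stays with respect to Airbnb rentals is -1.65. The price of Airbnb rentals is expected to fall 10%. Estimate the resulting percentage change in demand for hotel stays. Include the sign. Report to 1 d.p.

16.5%

%ΔQ ≈ ε × %ΔP of Airbnb rentals = -1.65 × (-10%) = 16.5%.
Demand for hotel stays rises by about 16.5%.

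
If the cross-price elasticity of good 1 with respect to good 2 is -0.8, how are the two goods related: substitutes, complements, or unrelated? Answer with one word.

complements

ε = -0.8 < 0, so a higher price of good 2 lowers demand for good 1: complements.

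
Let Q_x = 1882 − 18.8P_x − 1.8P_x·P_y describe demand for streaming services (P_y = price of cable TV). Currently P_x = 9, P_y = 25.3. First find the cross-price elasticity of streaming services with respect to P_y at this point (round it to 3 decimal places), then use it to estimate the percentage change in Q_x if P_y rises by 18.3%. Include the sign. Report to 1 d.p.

-5.8%

At P_x = 9, P_y = 25.3: Q_x = 1302.94.
∂Q_x/∂P_y = -1.8P_x = -16.2000.
ε = (∂Q_x/∂P_y)(P_y/Q_x) = -16.2000 × 25.3/1302.94 ≈ -0.315.
%ΔQ_x ≈ ε × %ΔP_y = -0.315 × (18.3%) = -5.8%.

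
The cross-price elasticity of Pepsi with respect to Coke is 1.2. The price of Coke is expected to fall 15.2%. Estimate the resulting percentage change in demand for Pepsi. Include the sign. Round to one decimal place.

%ΔQ ≈ ε × %ΔP of Coke = 1.2 × (-15.2%) = -18.2%.

-18.2%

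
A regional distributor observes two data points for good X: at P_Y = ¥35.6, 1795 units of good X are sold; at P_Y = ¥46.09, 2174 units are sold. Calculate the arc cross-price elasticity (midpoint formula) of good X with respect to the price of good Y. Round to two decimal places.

ΔQ_X = 2174 − 1795 = 379; ΔP_Y = 46.09 − 35.6 = 10.49.
Midpoints: Q̄_X = 1984.5, P̄_Y = 40.84.
ε = (ΔQ_X/Q̄_X)/(ΔP_Y/P̄_Y) = (379/1984.5)/(10.49/40.84) ≈ 0.74.

0.74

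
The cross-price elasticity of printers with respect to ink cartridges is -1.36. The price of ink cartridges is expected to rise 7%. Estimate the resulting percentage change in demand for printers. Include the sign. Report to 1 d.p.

%ΔQ ≈ ε × %ΔP of ink cartridges = -1.36 × (7%) = -9.5%.

-9.5%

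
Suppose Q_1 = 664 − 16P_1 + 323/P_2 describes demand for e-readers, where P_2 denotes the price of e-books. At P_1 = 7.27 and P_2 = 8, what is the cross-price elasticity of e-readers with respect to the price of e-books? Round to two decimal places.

At P_1 = 7.27 and P_2 = 8: Q_1 = 588.055.
∂Q_1/∂P_2 = −323/P_2² = -5.0469.
ε = (∂Q_1/∂P_2)(P_2/Q_1) = -5.0469 × (8/588.055) ≈ -0.07.
ε < 0: complements.

-0.07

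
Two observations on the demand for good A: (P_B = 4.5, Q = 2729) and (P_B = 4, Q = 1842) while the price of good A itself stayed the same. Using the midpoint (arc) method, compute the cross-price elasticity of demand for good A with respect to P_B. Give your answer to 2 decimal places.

3.30

ΔQ_A = 1842 − 2729 = -887; ΔP_B = 4 − 4.5 = -0.5.
Midpoints: Q̄_A = 2285.5, P̄_B = 4.25.
ε = (ΔQ_A/Q̄_A)/(ΔP_B/P̄_B) = (-887/2285.5)/(-0.5/4.25) ≈ 3.30.
ε > 0: good A and good B are substitutes.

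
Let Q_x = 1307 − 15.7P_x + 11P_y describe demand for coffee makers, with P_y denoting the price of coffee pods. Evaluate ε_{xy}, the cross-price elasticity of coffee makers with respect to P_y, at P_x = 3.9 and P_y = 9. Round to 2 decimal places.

At P_x = 3.9 and P_y = 9: Q_x = 1344.77.
∂Q_x/∂P_y = 11.
ε = (∂Q_x/∂P_y)(P_y/Q_x) = 11 × (9/1344.77) ≈ 0.07.
Since ε > 0, coffee makers and coffee pods are substitutes.

0.07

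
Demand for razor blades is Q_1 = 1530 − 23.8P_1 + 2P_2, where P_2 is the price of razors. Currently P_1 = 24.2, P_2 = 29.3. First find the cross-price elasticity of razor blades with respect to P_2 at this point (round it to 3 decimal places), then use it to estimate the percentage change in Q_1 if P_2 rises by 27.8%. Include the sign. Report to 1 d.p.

1.6%

At P_1 = 24.2, P_2 = 29.3: Q_1 = 1012.64.
∂Q_1/∂P_2 = 2.
ε = (∂Q_1/∂P_2)(P_2/Q_1) = 2.0000 × 29.3/1012.64 ≈ 0.058.
%ΔQ_1 ≈ ε × %ΔP_2 = 0.058 × (27.8%) = 1.6%.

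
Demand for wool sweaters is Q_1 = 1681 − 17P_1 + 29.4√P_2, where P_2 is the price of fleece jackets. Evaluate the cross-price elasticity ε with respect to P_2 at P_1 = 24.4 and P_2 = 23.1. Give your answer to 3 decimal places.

At P_1 = 24.4 and P_2 = 23.1: Q_1 = 1407.504.
∂Q_1/∂P_2 = 29.4/(2√P_2) = 29.4/(2√23.1) = 3.0585.
ε = (∂Q_1/∂P_2)(P_2/Q_1) = 3.0585 × (23.1/1407.504) ≈ 0.050.
ε > 0: substitutes.

0.050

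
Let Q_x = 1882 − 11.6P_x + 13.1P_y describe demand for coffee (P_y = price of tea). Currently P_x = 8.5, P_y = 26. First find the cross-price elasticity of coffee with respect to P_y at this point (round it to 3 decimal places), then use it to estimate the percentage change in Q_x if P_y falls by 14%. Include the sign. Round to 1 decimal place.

-2.2%

At P_x = 8.5, P_y = 26: Q_x = 2124.
∂Q_x/∂P_y = 13.1.
ε = (∂Q_x/∂P_y)(P_y/Q_x) = 13.1000 × 26/2124 ≈ 0.160.
%ΔQ_x ≈ ε × %ΔP_y = 0.160 × (-14%) = -2.2%.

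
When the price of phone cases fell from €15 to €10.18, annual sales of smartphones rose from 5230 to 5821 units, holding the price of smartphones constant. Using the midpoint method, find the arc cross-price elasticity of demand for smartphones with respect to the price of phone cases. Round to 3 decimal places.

ΔQ_A = 5821 − 5230 = 591; ΔP_B = 10.18 − 15 = -4.82.
Midpoints: Q̄_A = 5525.5, P̄_B = 12.59.
ε = (ΔQ_A/Q̄_A)/(ΔP_B/P̄_B) = (591/5525.5)/(-4.82/12.59) ≈ -0.279.
ε < 0: smartphones and phone cases are complements.

-0.279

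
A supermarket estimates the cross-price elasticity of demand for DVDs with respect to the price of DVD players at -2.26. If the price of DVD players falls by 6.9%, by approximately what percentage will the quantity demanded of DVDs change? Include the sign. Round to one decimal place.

%ΔQ ≈ ε × %ΔP of DVD players = -2.26 × (-6.9%) = 15.6%.

15.6%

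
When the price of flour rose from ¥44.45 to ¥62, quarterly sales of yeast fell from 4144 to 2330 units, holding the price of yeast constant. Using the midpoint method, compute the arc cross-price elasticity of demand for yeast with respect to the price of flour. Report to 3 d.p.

-1.700

ΔQ_A = 2330 − 4144 = -1814; ΔP_B = 62 − 44.45 = 17.55.
Midpoints: Q̄_A = 3237.0, P̄_B = 53.23.
ε = (ΔQ_A/Q̄_A)/(ΔP_B/P̄_B) = (-1814/3237.0)/(17.55/53.23) ≈ -1.700.
ε < 0: yeast and flour are complements.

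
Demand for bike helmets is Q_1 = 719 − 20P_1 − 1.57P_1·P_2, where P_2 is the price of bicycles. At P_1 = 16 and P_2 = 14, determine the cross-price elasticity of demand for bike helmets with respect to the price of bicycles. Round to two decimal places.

-7.43

At P_1 = 16 and P_2 = 14: Q_1 = 47.32.
∂Q_1/∂P_2 = -1.57P_1 = -1.57(16) = -25.1200.
ε = (∂Q_1/∂P_2)(P_2/Q_1) = -25.1200 × (14/47.32) ≈ -7.43.
ε < 0: complements.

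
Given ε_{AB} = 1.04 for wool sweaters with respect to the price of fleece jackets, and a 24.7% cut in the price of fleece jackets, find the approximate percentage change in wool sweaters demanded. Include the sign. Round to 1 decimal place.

%ΔQ ≈ ε × %ΔP of fleece jackets = 1.04 × (-24.7%) = -25.7%.

-25.7%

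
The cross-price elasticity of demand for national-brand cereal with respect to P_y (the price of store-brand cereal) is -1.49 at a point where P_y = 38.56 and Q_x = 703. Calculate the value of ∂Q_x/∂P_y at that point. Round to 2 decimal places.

-27.16

ε = (∂Q_x/∂P_y)·(P_y/Q_x) ⇒ ∂Q_x/∂P_y = ε·Q_x/P_y = -1.49 × 703/38.56 ≈ -27.16.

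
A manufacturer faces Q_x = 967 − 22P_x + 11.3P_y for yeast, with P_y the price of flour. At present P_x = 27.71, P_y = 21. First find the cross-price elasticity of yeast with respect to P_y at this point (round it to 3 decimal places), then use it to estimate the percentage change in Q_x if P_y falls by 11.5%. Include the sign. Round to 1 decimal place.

At P_x = 27.71, P_y = 21: Q_x = 594.68.
∂Q_x/∂P_y = 11.3.
ε = (∂Q_x/∂P_y)(P_y/Q_x) = 11.3000 × 21/594.68 ≈ 0.399.
%ΔQ_x ≈ ε × %ΔP_y = 0.399 × (-11.5%) = -4.6%.

-4.6%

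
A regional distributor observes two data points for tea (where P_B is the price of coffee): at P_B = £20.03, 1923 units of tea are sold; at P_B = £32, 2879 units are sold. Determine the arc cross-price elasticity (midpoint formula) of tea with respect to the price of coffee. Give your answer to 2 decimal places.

ΔQ_A = 2879 − 1923 = 956; ΔP_B = 32 − 20.03 = 11.97.
Midpoints: Q̄_A = 2401.0, P̄_B = 26.02.
ε = (ΔQ_A/Q̄_A)/(ΔP_B/P̄_B) = (956/2401.0)/(11.97/26.02) ≈ 0.87.
ε > 0: tea and coffee are substitutes.

0.87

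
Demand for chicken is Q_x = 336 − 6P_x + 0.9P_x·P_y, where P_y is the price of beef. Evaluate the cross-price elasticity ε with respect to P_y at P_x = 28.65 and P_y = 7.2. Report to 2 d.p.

At P_x = 28.65 and P_y = 7.2: Q_x = 349.752.
∂Q_x/∂P_y = 0.9P_x = 0.9(28.65) = 25.7850.
ε = (∂Q_x/∂P_y)(P_y/Q_x) = 25.7850 × (7.2/349.752) ≈ 0.53.
ε > 0: substitutes.

0.53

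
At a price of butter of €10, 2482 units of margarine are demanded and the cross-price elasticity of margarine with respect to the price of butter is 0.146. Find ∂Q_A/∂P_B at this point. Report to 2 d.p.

ε = (∂Q_A/∂P_B)·(P_B/Q_A) ⇒ ∂Q_A/∂P_B = ε·Q_A/P_B = 0.146 × 2482/10 ≈ 36.24.

36.24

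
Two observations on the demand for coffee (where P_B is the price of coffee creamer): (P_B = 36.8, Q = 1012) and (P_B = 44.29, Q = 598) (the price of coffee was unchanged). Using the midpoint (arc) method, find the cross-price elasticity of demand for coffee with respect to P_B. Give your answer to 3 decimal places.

ΔQ_A = 598 − 1012 = -414; ΔP_B = 44.29 − 36.8 = 7.49.
Midpoints: Q̄_A = 805.0, P̄_B = 40.55.
ε = (ΔQ_A/Q̄_A)/(ΔP_B/P̄_B) = (-414/805.0)/(7.49/40.55) ≈ -2.784.

-2.784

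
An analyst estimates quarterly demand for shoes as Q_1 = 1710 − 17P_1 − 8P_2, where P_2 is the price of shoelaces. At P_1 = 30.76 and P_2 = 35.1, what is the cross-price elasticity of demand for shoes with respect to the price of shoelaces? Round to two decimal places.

At P_1 = 30.76 and P_2 = 35.1: Q_1 = 906.28.
∂Q_1/∂P_2 = -8.
ε = (∂Q_1/∂P_2)(P_2/Q_1) = -8 × (35.1/906.28) ≈ -0.31.

-0.31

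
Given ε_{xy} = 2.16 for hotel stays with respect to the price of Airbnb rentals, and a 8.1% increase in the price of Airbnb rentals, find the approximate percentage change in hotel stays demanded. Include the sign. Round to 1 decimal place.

%ΔQ ≈ ε × %ΔP of Airbnb rentals = 2.16 × (8.1%) = 17.5%.
Demand for hotel stays rises by about 17.5%.

17.5%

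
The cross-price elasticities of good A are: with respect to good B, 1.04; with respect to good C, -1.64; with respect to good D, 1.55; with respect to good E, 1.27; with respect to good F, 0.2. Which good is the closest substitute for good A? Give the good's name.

Substitutes have ε > 0. Among the positive values, 1.55 (good D) is largest.

good D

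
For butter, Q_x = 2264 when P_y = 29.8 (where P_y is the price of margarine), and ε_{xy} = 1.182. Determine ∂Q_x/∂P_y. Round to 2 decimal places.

89.80

ε = (∂Q_x/∂P_y)·(P_y/Q_x) ⇒ ∂Q_x/∂P_y = ε·Q_x/P_y = 1.182 × 2264/29.8 ≈ 89.80.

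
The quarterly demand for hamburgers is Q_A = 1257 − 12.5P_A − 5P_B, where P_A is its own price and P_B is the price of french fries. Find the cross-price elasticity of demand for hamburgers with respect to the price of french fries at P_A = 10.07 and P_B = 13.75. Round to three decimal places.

At P_A = 10.07 and P_B = 13.75: Q_A = 1062.375.
∂Q_A/∂P_B = -5.
ε = (∂Q_A/∂P_B)(P_B/Q_A) = -5 × (13.75/1062.375) ≈ -0.065.

-0.065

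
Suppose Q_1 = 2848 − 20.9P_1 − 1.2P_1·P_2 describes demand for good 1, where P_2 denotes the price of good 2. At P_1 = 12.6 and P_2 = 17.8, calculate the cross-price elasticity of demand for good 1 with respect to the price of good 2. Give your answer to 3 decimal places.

-0.116

At P_1 = 12.6 and P_2 = 17.8: Q_1 = 2315.524.
∂Q_1/∂P_2 = -1.2P_1 = -1.2(12.6) = -15.1200.
ε = (∂Q_1/∂P_2)(P_2/Q_1) = -15.1200 × (17.8/2315.524) ≈ -0.116.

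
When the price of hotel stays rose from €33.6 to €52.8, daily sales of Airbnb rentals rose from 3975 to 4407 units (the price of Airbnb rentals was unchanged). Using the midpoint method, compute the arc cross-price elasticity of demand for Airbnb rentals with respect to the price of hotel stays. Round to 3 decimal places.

ΔQ_A = 4407 − 3975 = 432; ΔP_B = 52.8 − 33.6 = 19.2.
Midpoints: Q̄_A = 4191.0, P̄_B = 43.20.
ε = (ΔQ_A/Q̄_A)/(ΔP_B/P̄_B) = (432/4191.0)/(19.2/43.20) ≈ 0.232.

0.232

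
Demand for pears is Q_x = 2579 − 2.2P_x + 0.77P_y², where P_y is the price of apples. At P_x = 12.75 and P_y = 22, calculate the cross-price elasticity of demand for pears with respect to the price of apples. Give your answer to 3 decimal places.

At P_x = 12.75 and P_y = 22: Q_x = 2923.63.
∂Q_x/∂P_y = 1.54P_y = 1.54(22) = 33.8800.
ε = (∂Q_x/∂P_y)(P_y/Q_x) = 33.8800 × (22/2923.63) ≈ 0.255.

0.255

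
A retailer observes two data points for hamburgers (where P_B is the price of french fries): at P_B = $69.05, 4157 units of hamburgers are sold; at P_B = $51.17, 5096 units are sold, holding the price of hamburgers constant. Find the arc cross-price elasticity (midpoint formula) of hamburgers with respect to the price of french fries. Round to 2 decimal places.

ΔQ_A = 5096 − 4157 = 939; ΔP_B = 51.17 − 69.05 = -17.88.
Midpoints: Q̄_A = 4626.5, P̄_B = 60.11.
ε = (ΔQ_A/Q̄_A)/(ΔP_B/P̄_B) = (939/4626.5)/(-17.88/60.11) ≈ -0.68.
ε < 0: hamburgers and french fries are complements.

-0.68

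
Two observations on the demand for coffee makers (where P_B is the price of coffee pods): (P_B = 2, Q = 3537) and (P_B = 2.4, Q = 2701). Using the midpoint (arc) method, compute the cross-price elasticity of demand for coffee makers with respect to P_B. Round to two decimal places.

-1.47

ΔQ_A = 2701 − 3537 = -836; ΔP_B = 2.4 − 2 = 0.4.
Midpoints: Q̄_A = 3119.0, P̄_B = 2.20.
ε = (ΔQ_A/Q̄_A)/(ΔP_B/P̄_B) = (-836/3119.0)/(0.4/2.20) ≈ -1.47.
ε < 0: coffee makers and coffee pods are complements.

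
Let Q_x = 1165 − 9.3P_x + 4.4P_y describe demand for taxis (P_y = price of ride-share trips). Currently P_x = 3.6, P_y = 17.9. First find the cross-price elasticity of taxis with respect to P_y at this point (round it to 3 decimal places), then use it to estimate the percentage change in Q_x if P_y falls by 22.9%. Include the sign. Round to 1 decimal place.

At P_x = 3.6, P_y = 17.9: Q_x = 1210.28.
∂Q_x/∂P_y = 4.4.
ε = (∂Q_x/∂P_y)(P_y/Q_x) = 4.4000 × 17.9/1210.28 ≈ 0.065.
%ΔQ_x ≈ ε × %ΔP_y = 0.065 × (-22.9%) = -1.5%.

-1.5%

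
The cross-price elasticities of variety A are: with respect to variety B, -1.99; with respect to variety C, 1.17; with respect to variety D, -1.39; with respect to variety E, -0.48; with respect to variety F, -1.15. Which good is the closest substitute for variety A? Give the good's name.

variety C

Substitutes have ε > 0. Among the positive values, 1.17 (variety C) is largest.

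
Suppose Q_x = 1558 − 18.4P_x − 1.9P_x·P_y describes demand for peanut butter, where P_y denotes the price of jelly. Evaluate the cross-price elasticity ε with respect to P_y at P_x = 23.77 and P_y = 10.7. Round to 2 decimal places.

At P_x = 23.77 and P_y = 10.7: Q_x = 637.388.
∂Q_x/∂P_y = -1.9P_x = -1.9(23.77) = -45.1630.
ε = (∂Q_x/∂P_y)(P_y/Q_x) = -45.1630 × (10.7/637.388) ≈ -0.76.

-0.76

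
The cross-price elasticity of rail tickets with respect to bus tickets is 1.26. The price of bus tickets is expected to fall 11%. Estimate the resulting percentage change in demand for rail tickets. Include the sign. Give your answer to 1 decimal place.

%ΔQ ≈ ε × %ΔP of bus tickets = 1.26 × (-11%) = -13.9%.

-13.9%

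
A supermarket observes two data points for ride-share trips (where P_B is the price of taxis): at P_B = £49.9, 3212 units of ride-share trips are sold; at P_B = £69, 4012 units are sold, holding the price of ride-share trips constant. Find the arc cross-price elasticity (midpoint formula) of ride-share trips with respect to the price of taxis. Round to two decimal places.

ΔQ_A = 4012 − 3212 = 800; ΔP_B = 69 − 49.9 = 19.1.
Midpoints: Q̄_A = 3612.0, P̄_B = 59.45.
ε = (ΔQ_A/Q̄_A)/(ΔP_B/P̄_B) = (800/3612.0)/(19.1/59.45) ≈ 0.69.

0.69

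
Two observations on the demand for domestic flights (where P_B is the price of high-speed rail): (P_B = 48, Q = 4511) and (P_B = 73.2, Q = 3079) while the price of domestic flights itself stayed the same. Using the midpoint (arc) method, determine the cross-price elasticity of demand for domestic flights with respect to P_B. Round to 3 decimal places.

ΔQ_A = 3079 − 4511 = -1432; ΔP_B = 73.2 − 48 = 25.2.
Midpoints: Q̄_A = 3795.0, P̄_B = 60.60.
ε = (ΔQ_A/Q̄_A)/(ΔP_B/P̄_B) = (-1432/3795.0)/(25.2/60.60) ≈ -0.907.

-0.907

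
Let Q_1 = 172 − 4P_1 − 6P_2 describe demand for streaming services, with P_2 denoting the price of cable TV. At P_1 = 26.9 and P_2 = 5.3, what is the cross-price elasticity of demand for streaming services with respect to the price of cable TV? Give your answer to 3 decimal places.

-0.975

At P_1 = 26.9 and P_2 = 5.3: Q_1 = 32.6.
∂Q_1/∂P_2 = -6.
ε = (∂Q_1/∂P_2)(P_2/Q_1) = -6 × (5.3/32.6) ≈ -0.975.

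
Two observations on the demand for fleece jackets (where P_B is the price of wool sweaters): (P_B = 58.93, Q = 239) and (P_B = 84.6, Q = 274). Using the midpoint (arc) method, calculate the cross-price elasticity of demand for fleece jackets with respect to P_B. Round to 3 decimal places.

0.381

ΔQ_A = 274 − 239 = 35; ΔP_B = 84.6 − 58.93 = 25.67.
Midpoints: Q̄_A = 256.5, P̄_B = 71.77.
ε = (ΔQ_A/Q̄_A)/(ΔP_B/P̄_B) = (35/256.5)/(25.67/71.77) ≈ 0.381.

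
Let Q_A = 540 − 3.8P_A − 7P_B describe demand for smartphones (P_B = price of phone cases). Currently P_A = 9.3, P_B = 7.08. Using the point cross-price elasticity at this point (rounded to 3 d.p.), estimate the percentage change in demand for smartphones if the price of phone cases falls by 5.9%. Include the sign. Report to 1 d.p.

At P_A = 9.3, P_B = 7.08: Q_A = 455.1.
∂Q_A/∂P_B = -7.
ε = (∂Q_A/∂P_B)(P_B/Q_A) = -7.0000 × 7.08/455.1 ≈ -0.109.
%ΔQ_A ≈ ε × %ΔP_B = -0.109 × (-5.9%) = 0.6%.

0.6%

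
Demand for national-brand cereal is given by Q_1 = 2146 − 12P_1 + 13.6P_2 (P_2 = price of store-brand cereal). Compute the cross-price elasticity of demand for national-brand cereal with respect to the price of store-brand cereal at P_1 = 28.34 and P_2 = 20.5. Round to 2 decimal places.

0.13

At P_1 = 28.34 and P_2 = 20.5: Q_1 = 2084.72.
∂Q_1/∂P_2 = 13.6.
ε = (∂Q_1/∂P_2)(P_2/Q_1) = 13.6 × (20.5/2084.72) ≈ 0.13.
Since ε > 0, national-brand cereal and store-brand cereal are substitutes.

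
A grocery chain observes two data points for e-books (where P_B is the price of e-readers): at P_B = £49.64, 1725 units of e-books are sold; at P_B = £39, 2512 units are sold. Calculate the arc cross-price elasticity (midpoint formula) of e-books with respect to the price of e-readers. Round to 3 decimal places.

-1.547

ΔQ_A = 2512 − 1725 = 787; ΔP_B = 39 − 49.64 = -10.64.
Midpoints: Q̄_A = 2118.5, P̄_B = 44.32.
ε = (ΔQ_A/Q̄_A)/(ΔP_B/P̄_B) = (787/2118.5)/(-10.64/44.32) ≈ -1.547.
ε < 0: e-books and e-readers are complements.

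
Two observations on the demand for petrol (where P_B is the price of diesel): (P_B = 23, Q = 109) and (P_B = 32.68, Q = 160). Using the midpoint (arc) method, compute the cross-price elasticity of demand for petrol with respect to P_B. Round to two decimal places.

ΔQ_A = 160 − 109 = 51; ΔP_B = 32.68 − 23 = 9.68.
Midpoints: Q̄_A = 134.5, P̄_B = 27.84.
ε = (ΔQ_A/Q̄_A)/(ΔP_B/P̄_B) = (51/134.5)/(9.68/27.84) ≈ 1.09.

1.09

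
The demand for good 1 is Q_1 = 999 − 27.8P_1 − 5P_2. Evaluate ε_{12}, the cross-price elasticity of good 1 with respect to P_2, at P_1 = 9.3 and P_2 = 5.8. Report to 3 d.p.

-0.041

At P_1 = 9.3 and P_2 = 5.8: Q_1 = 711.46.
∂Q_1/∂P_2 = -5.
ε = (∂Q_1/∂P_2)(P_2/Q_1) = -5 × (5.8/711.46) ≈ -0.041.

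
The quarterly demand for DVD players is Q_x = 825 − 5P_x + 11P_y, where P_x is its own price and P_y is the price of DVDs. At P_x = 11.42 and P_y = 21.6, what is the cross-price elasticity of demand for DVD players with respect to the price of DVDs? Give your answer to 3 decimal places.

0.236

At P_x = 11.42 and P_y = 21.6: Q_x = 1005.5.
∂Q_x/∂P_y = 11.
ε = (∂Q_x/∂P_y)(P_y/Q_x) = 11 × (21.6/1005.5) ≈ 0.236.
Since ε > 0, DVD players and DVDs are substitutes.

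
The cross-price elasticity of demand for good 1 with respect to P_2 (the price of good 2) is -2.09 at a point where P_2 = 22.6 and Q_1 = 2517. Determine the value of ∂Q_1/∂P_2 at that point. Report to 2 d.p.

-232.77

ε = (∂Q_1/∂P_2)·(P_2/Q_1) ⇒ ∂Q_1/∂P_2 = ε·Q_1/P_2 = -2.09 × 2517/22.6 ≈ -232.77.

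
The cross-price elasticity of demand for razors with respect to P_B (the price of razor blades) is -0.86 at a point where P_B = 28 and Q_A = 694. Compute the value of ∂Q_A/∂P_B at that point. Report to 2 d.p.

ε = (∂Q_A/∂P_B)·(P_B/Q_A) ⇒ ∂Q_A/∂P_B = ε·Q_A/P_B = -0.86 × 694/28 ≈ -21.32.

-21.32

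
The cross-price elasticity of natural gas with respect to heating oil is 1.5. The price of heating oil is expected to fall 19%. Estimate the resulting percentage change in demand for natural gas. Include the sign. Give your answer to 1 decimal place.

%ΔQ ≈ ε × %ΔP of heating oil = 1.5 × (-19%) = -28.5%.
Demand for natural gas falls by about 28.5%.

-28.5%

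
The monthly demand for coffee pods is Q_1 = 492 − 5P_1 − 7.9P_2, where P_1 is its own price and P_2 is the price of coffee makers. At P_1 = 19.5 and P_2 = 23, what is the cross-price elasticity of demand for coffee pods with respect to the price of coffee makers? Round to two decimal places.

-0.85

At P_1 = 19.5 and P_2 = 23: Q_1 = 212.8.
∂Q_1/∂P_2 = -7.9.
ε = (∂Q_1/∂P_2)(P_2/Q_1) = -7.9 × (23/212.8) ≈ -0.85.
Since ε < 0, coffee pods and coffee makers are complements.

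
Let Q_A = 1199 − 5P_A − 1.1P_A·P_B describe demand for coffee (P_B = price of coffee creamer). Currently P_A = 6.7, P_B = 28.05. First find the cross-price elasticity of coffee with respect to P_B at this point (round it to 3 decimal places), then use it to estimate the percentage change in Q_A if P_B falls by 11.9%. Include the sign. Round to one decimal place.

At P_A = 6.7, P_B = 28.05: Q_A = 958.771.
∂Q_A/∂P_B = -1.1P_A = -7.3700.
ε = (∂Q_A/∂P_B)(P_B/Q_A) = -7.3700 × 28.05/958.771 ≈ -0.216.
%ΔQ_A ≈ ε × %ΔP_B = -0.216 × (-11.9%) = 2.6%.

2.6%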